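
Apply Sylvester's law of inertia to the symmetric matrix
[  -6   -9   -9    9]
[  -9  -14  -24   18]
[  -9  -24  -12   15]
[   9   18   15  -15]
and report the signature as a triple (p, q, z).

Answer: (2, 2, 0)

Derivation:
step 0: pivot -6 → sign −
step 1: pivot -1/2 → sign −
step 2: pivot 222 → sign +
step 3: pivot 3/74 → sign +
signature = (2, 2, 0)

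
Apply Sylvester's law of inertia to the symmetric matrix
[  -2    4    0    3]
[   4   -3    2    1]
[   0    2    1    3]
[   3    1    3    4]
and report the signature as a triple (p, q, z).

step 0: pivot -2 → sign −
step 1: pivot 5 → sign +
step 2: pivot 1/5 → sign +
step 3: pivot -3/2 → sign −
signature = (2, 2, 0)

Answer: (2, 2, 0)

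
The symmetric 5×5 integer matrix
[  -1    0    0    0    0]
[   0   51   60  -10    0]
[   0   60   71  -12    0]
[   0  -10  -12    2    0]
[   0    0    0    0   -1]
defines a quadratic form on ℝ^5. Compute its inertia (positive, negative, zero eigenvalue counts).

Answer: (2, 3, 0)

Derivation:
step 0: pivot -1 → sign −
step 1: pivot 51 → sign +
step 2: pivot 7/17 → sign +
step 3: pivot -2/21 → sign −
step 4: pivot -1 → sign −
signature = (2, 3, 0)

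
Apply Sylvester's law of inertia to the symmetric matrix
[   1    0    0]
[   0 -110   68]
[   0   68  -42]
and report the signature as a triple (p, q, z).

step 0: pivot 1 → sign +
step 1: pivot -110 → sign −
step 2: pivot 2/55 → sign +
signature = (2, 1, 0)

Answer: (2, 1, 0)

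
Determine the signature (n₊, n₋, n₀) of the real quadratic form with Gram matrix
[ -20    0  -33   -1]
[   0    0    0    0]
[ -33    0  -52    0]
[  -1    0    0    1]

step 0: pivot -20 → sign −
step 1: pivot 49/20 → sign +
step 2: pivot -3/49 → sign −
step 3: row/col 3 already zero → sign 0
signature = (1, 2, 1)

Answer: (1, 2, 1)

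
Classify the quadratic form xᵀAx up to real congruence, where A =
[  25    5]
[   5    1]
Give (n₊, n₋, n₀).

Answer: (1, 0, 1)

Derivation:
step 0: pivot 25 → sign +
step 1: row/col 1 already zero → sign 0
signature = (1, 0, 1)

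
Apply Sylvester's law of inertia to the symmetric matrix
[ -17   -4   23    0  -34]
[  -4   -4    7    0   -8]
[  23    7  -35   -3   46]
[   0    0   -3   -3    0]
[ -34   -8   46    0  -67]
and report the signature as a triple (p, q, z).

Answer: (1, 4, 0)

Derivation:
step 0: pivot -17 → sign −
step 1: pivot -52/17 → sign −
step 2: pivot -159/52 → sign −
step 3: pivot -3/53 → sign −
step 4: pivot 1 → sign +
signature = (1, 4, 0)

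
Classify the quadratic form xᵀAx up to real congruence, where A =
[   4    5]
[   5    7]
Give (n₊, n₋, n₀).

Answer: (2, 0, 0)

Derivation:
step 0: pivot 4 → sign +
step 1: pivot 3/4 → sign +
signature = (2, 0, 0)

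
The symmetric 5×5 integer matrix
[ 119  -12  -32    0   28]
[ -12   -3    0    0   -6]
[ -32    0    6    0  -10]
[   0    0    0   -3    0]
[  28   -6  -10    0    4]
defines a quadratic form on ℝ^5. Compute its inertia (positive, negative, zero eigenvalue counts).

step 0: pivot 119 → sign +
step 1: pivot -501/119 → sign −
step 2: pivot -22/167 → sign −
step 3: pivot -3 → sign −
step 4: pivot -2/11 → sign −
signature = (1, 4, 0)

Answer: (1, 4, 0)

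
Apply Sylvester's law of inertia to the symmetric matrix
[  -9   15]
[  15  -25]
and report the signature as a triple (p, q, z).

Answer: (0, 1, 1)

Derivation:
step 0: pivot -9 → sign −
step 1: row/col 1 already zero → sign 0
signature = (0, 1, 1)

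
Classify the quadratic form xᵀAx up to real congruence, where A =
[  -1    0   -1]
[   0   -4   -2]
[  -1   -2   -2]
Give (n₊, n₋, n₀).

Answer: (0, 2, 1)

Derivation:
step 0: pivot -1 → sign −
step 1: pivot -4 → sign −
step 2: row/col 2 already zero → sign 0
signature = (0, 2, 1)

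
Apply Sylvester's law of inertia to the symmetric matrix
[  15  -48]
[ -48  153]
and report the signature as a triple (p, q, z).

step 0: pivot 15 → sign +
step 1: pivot -3/5 → sign −
signature = (1, 1, 0)

Answer: (1, 1, 0)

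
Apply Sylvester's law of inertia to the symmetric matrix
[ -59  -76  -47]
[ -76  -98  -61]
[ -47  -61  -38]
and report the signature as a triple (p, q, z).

Answer: (1, 2, 0)

Derivation:
step 0: pivot -59 → sign −
step 1: pivot -6/59 → sign −
step 2: pivot 3/2 → sign +
signature = (1, 2, 0)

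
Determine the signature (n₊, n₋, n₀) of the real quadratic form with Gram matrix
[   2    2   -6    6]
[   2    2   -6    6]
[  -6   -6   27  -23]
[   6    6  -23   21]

Answer: (3, 0, 1)

Derivation:
step 0: pivot 2 → sign +
step 1: pivot 9 → sign +
step 2: pivot 2/9 → sign +
step 3: row/col 3 already zero → sign 0
signature = (3, 0, 1)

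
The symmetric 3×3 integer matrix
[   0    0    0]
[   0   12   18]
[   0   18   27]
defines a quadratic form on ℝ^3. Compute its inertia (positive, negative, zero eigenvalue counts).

Answer: (1, 0, 2)

Derivation:
step 0: pivot 12 → sign +
step 1: row/col 1 already zero → sign 0
step 2: row/col 2 already zero → sign 0
signature = (1, 0, 2)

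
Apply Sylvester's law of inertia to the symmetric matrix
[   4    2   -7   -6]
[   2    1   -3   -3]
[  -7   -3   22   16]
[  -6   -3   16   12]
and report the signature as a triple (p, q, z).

step 0: pivot 4 → sign +
step 1: pivot 39/4 → sign +
step 2: pivot -1/39 → sign −
step 3: pivot 3 → sign +
signature = (3, 1, 0)

Answer: (3, 1, 0)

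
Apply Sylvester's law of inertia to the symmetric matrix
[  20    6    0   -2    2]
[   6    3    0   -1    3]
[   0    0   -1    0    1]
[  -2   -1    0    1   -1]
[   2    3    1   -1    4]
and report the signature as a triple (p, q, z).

Answer: (3, 1, 1)

Derivation:
step 0: pivot 20 → sign +
step 1: pivot 6/5 → sign +
step 2: pivot -1 → sign −
step 3: pivot 2/3 → sign +
step 4: row/col 4 already zero → sign 0
signature = (3, 1, 1)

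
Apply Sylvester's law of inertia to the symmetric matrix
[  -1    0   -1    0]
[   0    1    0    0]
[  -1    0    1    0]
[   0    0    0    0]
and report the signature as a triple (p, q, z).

step 0: pivot -1 → sign −
step 1: pivot 1 → sign +
step 2: pivot 2 → sign +
step 3: row/col 3 already zero → sign 0
signature = (2, 1, 1)

Answer: (2, 1, 1)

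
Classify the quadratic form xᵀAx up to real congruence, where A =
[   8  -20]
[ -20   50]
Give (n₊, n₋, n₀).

step 0: pivot 8 → sign +
step 1: row/col 1 already zero → sign 0
signature = (1, 0, 1)

Answer: (1, 0, 1)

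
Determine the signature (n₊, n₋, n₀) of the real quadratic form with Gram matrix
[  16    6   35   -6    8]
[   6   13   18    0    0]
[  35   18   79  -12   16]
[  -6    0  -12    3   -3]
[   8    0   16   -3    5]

Answer: (4, 1, 0)

Derivation:
step 0: pivot 16 → sign +
step 1: pivot 43/4 → sign +
step 2: pivot 39/172 → sign +
step 3: pivot 3/13 → sign +
step 4: pivot -2 → sign −
signature = (4, 1, 0)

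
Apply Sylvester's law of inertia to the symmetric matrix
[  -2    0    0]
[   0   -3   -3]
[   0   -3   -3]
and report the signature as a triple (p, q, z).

Answer: (0, 2, 1)

Derivation:
step 0: pivot -2 → sign −
step 1: pivot -3 → sign −
step 2: row/col 2 already zero → sign 0
signature = (0, 2, 1)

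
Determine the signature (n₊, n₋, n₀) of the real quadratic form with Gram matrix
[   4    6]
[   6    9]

Answer: (1, 0, 1)

Derivation:
step 0: pivot 4 → sign +
step 1: row/col 1 already zero → sign 0
signature = (1, 0, 1)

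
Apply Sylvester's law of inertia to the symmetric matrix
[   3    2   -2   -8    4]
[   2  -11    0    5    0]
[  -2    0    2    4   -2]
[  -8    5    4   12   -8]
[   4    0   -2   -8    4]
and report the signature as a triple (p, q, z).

step 0: pivot 3 → sign +
step 1: pivot -37/3 → sign −
step 2: pivot 30/37 → sign +
step 3: pivot -11/15 → sign −
step 4: pivot -6/11 → sign −
signature = (2, 3, 0)

Answer: (2, 3, 0)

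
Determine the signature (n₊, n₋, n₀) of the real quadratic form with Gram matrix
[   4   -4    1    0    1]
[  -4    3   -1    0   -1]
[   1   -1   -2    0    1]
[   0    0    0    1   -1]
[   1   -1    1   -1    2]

Answer: (3, 2, 0)

Derivation:
step 0: pivot 4 → sign +
step 1: pivot -1 → sign −
step 2: pivot -9/4 → sign −
step 3: pivot 1 → sign +
step 4: pivot 1 → sign +
signature = (3, 2, 0)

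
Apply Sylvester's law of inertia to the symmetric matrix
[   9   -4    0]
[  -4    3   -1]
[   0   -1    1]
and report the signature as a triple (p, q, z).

step 0: pivot 9 → sign +
step 1: pivot 11/9 → sign +
step 2: pivot 2/11 → sign +
signature = (3, 0, 0)

Answer: (3, 0, 0)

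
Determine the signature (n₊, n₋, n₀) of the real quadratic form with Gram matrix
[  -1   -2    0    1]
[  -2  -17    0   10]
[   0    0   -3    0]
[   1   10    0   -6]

step 0: pivot -1 → sign −
step 1: pivot -13 → sign −
step 2: pivot -3 → sign −
step 3: pivot -1/13 → sign −
signature = (0, 4, 0)

Answer: (0, 4, 0)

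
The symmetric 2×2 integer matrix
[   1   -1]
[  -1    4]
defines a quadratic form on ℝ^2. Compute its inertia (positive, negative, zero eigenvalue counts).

Answer: (2, 0, 0)

Derivation:
step 0: pivot 1 → sign +
step 1: pivot 3 → sign +
signature = (2, 0, 0)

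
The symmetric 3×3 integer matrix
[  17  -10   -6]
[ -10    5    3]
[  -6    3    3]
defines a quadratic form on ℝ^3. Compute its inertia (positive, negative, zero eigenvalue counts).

Answer: (2, 1, 0)

Derivation:
step 0: pivot 17 → sign +
step 1: pivot -15/17 → sign −
step 2: pivot 6/5 → sign +
signature = (2, 1, 0)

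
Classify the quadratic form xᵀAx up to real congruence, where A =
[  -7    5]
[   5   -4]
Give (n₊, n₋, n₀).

step 0: pivot -7 → sign −
step 1: pivot -3/7 → sign −
signature = (0, 2, 0)

Answer: (0, 2, 0)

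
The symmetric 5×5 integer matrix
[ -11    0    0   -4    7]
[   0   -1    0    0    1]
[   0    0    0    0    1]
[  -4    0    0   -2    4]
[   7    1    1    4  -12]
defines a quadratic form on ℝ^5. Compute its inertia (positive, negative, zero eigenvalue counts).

Answer: (1, 4, 0)

Derivation:
step 0: pivot -11 → sign −
step 1: pivot -1 → sign −
step 2: pivot -6/11 → sign −
step 3: pivot -8/3 → sign −
step 4: pivot 3/8 → sign +
signature = (1, 4, 0)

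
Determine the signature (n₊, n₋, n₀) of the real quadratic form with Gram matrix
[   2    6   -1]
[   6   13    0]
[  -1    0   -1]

Answer: (2, 1, 0)

Derivation:
step 0: pivot 2 → sign +
step 1: pivot -5 → sign −
step 2: pivot 3/10 → sign +
signature = (2, 1, 0)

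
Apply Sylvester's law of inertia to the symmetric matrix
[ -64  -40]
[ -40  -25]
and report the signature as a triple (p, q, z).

Answer: (0, 1, 1)

Derivation:
step 0: pivot -64 → sign −
step 1: row/col 1 already zero → sign 0
signature = (0, 1, 1)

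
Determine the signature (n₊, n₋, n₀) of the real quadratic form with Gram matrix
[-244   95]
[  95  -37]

Answer: (0, 2, 0)

Derivation:
step 0: pivot -244 → sign −
step 1: pivot -3/244 → sign −
signature = (0, 2, 0)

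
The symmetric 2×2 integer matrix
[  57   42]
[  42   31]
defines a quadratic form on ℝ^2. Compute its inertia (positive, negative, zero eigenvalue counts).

step 0: pivot 57 → sign +
step 1: pivot 1/19 → sign +
signature = (2, 0, 0)

Answer: (2, 0, 0)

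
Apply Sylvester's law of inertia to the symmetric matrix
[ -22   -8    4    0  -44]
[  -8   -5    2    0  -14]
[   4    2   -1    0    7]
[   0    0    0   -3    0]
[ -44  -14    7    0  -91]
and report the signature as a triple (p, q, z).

step 0: pivot -22 → sign −
step 1: pivot -23/11 → sign −
step 2: pivot -3/23 → sign −
step 3: pivot -3 → sign −
step 4: pivot 2/3 → sign +
signature = (1, 4, 0)

Answer: (1, 4, 0)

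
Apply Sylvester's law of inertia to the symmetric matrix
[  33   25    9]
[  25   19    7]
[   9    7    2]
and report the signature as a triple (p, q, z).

step 0: pivot 33 → sign +
step 1: pivot 2/33 → sign +
step 2: pivot -1 → sign −
signature = (2, 1, 0)

Answer: (2, 1, 0)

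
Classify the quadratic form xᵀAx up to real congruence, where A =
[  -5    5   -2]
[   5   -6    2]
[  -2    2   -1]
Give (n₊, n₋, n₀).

Answer: (0, 3, 0)

Derivation:
step 0: pivot -5 → sign −
step 1: pivot -1 → sign −
step 2: pivot -1/5 → sign −
signature = (0, 3, 0)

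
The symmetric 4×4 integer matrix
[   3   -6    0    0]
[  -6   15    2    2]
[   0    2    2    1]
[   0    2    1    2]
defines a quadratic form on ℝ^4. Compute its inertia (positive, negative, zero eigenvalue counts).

step 0: pivot 3 → sign +
step 1: pivot 3 → sign +
step 2: pivot 2/3 → sign +
step 3: pivot 1/2 → sign +
signature = (4, 0, 0)

Answer: (4, 0, 0)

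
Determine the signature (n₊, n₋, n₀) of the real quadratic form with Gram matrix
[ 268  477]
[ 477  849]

step 0: pivot 268 → sign +
step 1: pivot 3/268 → sign +
signature = (2, 0, 0)

Answer: (2, 0, 0)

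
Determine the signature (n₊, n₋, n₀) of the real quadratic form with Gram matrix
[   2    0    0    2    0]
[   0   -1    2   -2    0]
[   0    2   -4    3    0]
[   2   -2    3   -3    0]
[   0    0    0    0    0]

Answer: (2, 2, 1)

Derivation:
step 0: pivot 2 → sign +
step 1: pivot -1 → sign −
step 2: pivot -1 → sign −
step 3: pivot 1 → sign +
step 4: row/col 4 already zero → sign 0
signature = (2, 2, 1)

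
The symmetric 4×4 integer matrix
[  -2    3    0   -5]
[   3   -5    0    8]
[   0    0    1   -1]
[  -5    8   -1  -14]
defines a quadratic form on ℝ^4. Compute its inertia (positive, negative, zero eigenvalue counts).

Answer: (1, 3, 0)

Derivation:
step 0: pivot -2 → sign −
step 1: pivot -1/2 → sign −
step 2: pivot 1 → sign +
step 3: pivot -2 → sign −
signature = (1, 3, 0)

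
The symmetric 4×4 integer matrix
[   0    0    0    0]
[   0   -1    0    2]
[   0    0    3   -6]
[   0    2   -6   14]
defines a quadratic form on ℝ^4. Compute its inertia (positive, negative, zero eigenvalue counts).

step 0: pivot -1 → sign −
step 1: pivot 3 → sign +
step 2: pivot 6 → sign +
step 3: row/col 3 already zero → sign 0
signature = (2, 1, 1)

Answer: (2, 1, 1)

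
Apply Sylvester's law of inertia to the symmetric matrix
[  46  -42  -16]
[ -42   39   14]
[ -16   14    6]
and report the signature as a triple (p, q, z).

Answer: (2, 1, 0)

Derivation:
step 0: pivot 46 → sign +
step 1: pivot 15/23 → sign +
step 2: pivot -2/15 → sign −
signature = (2, 1, 0)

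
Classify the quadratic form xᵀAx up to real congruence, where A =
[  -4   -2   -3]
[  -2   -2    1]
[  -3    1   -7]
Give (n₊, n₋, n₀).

step 0: pivot -4 → sign −
step 1: pivot -1 → sign −
step 2: pivot 3/2 → sign +
signature = (1, 2, 0)

Answer: (1, 2, 0)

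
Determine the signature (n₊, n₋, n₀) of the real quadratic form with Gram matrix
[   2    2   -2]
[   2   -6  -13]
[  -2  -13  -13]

step 0: pivot 2 → sign +
step 1: pivot -8 → sign −
step 2: pivot 1/8 → sign +
signature = (2, 1, 0)

Answer: (2, 1, 0)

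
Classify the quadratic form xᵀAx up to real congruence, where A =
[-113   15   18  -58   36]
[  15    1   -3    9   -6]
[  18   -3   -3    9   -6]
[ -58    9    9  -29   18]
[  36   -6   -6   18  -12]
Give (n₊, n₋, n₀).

step 0: pivot -113 → sign −
step 1: pivot 338/113 → sign +
step 2: pivot -87/338 → sign −
step 3: pivot 6/29 → sign +
step 4: row/col 4 already zero → sign 0
signature = (2, 2, 1)

Answer: (2, 2, 1)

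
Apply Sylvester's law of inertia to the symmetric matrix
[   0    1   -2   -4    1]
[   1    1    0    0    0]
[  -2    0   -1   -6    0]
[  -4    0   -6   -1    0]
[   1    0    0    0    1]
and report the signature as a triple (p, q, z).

Answer: (4, 1, 0)

Derivation:
step 0: pivot 1 → sign +
step 1: pivot -1 → sign −
step 2: pivot 3 → sign +
step 3: pivot 41/3 → sign +
step 4: pivot 6/41 → sign +
signature = (4, 1, 0)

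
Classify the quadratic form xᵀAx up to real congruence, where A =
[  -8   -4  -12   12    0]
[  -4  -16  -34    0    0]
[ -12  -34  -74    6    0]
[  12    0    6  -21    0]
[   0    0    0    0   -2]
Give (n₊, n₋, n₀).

Answer: (0, 4, 1)

Derivation:
step 0: pivot -8 → sign −
step 1: pivot -14 → sign −
step 2: pivot -3/7 → sign −
step 3: pivot -2 → sign −
step 4: row/col 4 already zero → sign 0
signature = (0, 4, 1)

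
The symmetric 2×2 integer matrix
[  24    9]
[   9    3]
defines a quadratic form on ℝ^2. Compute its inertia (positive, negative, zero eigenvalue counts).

step 0: pivot 24 → sign +
step 1: pivot -3/8 → sign −
signature = (1, 1, 0)

Answer: (1, 1, 0)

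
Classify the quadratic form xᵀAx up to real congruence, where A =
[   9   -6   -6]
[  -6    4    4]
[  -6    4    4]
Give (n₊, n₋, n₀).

Answer: (1, 0, 2)

Derivation:
step 0: pivot 9 → sign +
step 1: row/col 1 already zero → sign 0
step 2: row/col 2 already zero → sign 0
signature = (1, 0, 2)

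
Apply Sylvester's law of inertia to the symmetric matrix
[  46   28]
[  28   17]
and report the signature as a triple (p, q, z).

Answer: (1, 1, 0)

Derivation:
step 0: pivot 46 → sign +
step 1: pivot -1/23 → sign −
signature = (1, 1, 0)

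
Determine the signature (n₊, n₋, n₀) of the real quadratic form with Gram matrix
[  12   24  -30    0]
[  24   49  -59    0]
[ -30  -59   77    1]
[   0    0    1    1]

step 0: pivot 12 → sign +
step 1: pivot 1 → sign +
step 2: pivot 1 → sign +
step 3: row/col 3 already zero → sign 0
signature = (3, 0, 1)

Answer: (3, 0, 1)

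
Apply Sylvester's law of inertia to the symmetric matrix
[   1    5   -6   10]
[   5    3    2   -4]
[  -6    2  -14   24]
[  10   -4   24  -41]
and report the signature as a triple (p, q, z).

Answer: (2, 2, 0)

Derivation:
step 0: pivot 1 → sign +
step 1: pivot -22 → sign −
step 2: pivot -38/11 → sign −
step 3: pivot 3/19 → sign +
signature = (2, 2, 0)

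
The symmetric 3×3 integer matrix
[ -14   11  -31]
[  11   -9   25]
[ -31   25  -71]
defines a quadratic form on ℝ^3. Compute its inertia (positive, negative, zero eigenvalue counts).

Answer: (0, 3, 0)

Derivation:
step 0: pivot -14 → sign −
step 1: pivot -5/14 → sign −
step 2: pivot -6/5 → sign −
signature = (0, 3, 0)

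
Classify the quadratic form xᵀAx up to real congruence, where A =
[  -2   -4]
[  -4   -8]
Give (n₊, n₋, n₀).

step 0: pivot -2 → sign −
step 1: row/col 1 already zero → sign 0
signature = (0, 1, 1)

Answer: (0, 1, 1)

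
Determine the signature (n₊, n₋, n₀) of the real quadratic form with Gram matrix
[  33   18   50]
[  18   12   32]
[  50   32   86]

Answer: (2, 0, 1)

Derivation:
step 0: pivot 33 → sign +
step 1: pivot 24/11 → sign +
step 2: row/col 2 already zero → sign 0
signature = (2, 0, 1)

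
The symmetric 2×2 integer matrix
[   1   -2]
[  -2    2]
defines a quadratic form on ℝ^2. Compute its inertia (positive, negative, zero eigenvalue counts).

step 0: pivot 1 → sign +
step 1: pivot -2 → sign −
signature = (1, 1, 0)

Answer: (1, 1, 0)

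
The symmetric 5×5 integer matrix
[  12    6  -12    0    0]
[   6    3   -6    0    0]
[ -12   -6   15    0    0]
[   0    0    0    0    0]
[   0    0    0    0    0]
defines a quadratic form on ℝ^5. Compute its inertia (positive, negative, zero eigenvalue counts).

step 0: pivot 12 → sign +
step 1: pivot 3 → sign +
step 2: row/col 2 already zero → sign 0
step 3: row/col 3 already zero → sign 0
step 4: row/col 4 already zero → sign 0
signature = (2, 0, 3)

Answer: (2, 0, 3)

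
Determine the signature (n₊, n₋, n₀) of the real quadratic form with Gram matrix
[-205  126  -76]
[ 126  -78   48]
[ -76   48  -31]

step 0: pivot -205 → sign −
step 1: pivot -114/205 → sign −
step 2: pivot 3/19 → sign +
signature = (1, 2, 0)

Answer: (1, 2, 0)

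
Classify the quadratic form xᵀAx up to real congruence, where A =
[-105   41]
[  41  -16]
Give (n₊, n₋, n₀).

Answer: (1, 1, 0)

Derivation:
step 0: pivot -105 → sign −
step 1: pivot 1/105 → sign +
signature = (1, 1, 0)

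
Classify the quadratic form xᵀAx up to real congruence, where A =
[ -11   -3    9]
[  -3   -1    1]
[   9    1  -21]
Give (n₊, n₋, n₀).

step 0: pivot -11 → sign −
step 1: pivot -2/11 → sign −
step 2: pivot -2 → sign −
signature = (0, 3, 0)

Answer: (0, 3, 0)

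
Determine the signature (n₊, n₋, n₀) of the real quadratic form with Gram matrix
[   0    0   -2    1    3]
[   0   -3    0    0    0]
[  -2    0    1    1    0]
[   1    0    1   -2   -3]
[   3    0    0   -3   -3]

step 0: pivot -3 → sign −
step 1: pivot 1 → sign +
step 2: pivot -4 → sign −
step 3: pivot -3/4 → sign −
step 4: row/col 4 already zero → sign 0
signature = (1, 3, 1)

Answer: (1, 3, 1)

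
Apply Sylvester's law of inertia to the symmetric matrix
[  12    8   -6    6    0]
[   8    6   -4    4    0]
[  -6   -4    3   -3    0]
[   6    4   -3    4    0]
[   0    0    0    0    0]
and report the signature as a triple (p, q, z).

step 0: pivot 12 → sign +
step 1: pivot 2/3 → sign +
step 2: pivot 1 → sign +
step 3: row/col 3 already zero → sign 0
step 4: row/col 4 already zero → sign 0
signature = (3, 0, 2)

Answer: (3, 0, 2)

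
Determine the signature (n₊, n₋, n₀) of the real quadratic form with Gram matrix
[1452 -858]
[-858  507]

step 0: pivot 1452 → sign +
step 1: row/col 1 already zero → sign 0
signature = (1, 0, 1)

Answer: (1, 0, 1)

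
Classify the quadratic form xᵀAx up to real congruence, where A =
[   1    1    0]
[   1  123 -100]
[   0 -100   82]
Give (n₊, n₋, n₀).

Answer: (3, 0, 0)

Derivation:
step 0: pivot 1 → sign +
step 1: pivot 122 → sign +
step 2: pivot 2/61 → sign +
signature = (3, 0, 0)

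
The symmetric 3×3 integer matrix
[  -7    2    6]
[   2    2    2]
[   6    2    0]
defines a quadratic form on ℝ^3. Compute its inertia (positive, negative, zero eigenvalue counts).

step 0: pivot -7 → sign −
step 1: pivot 18/7 → sign +
step 2: pivot -2/9 → sign −
signature = (1, 2, 0)

Answer: (1, 2, 0)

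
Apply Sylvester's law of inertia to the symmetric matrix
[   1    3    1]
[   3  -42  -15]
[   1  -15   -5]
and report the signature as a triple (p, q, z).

step 0: pivot 1 → sign +
step 1: pivot -51 → sign −
step 2: pivot 6/17 → sign +
signature = (2, 1, 0)

Answer: (2, 1, 0)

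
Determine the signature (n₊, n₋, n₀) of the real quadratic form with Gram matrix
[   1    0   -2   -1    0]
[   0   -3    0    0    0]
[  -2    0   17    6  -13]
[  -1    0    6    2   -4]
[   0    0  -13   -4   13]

step 0: pivot 1 → sign +
step 1: pivot -3 → sign −
step 2: pivot 13 → sign +
step 3: pivot -3/13 → sign −
step 4: row/col 4 already zero → sign 0
signature = (2, 2, 1)

Answer: (2, 2, 1)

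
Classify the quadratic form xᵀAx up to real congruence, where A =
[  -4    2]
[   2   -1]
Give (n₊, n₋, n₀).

Answer: (0, 1, 1)

Derivation:
step 0: pivot -4 → sign −
step 1: row/col 1 already zero → sign 0
signature = (0, 1, 1)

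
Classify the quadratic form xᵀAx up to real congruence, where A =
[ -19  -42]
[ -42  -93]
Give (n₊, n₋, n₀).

Answer: (0, 2, 0)

Derivation:
step 0: pivot -19 → sign −
step 1: pivot -3/19 → sign −
signature = (0, 2, 0)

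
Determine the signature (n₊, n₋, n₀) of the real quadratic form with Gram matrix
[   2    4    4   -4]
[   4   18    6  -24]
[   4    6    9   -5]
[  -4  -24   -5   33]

step 0: pivot 2 → sign +
step 1: pivot 10 → sign +
step 2: pivot 3/5 → sign +
step 3: pivot -2/3 → sign −
signature = (3, 1, 0)

Answer: (3, 1, 0)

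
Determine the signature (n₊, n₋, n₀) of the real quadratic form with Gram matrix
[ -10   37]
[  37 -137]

step 0: pivot -10 → sign −
step 1: pivot -1/10 → sign −
signature = (0, 2, 0)

Answer: (0, 2, 0)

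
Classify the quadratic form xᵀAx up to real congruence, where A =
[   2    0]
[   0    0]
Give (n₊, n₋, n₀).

step 0: pivot 2 → sign +
step 1: row/col 1 already zero → sign 0
signature = (1, 0, 1)

Answer: (1, 0, 1)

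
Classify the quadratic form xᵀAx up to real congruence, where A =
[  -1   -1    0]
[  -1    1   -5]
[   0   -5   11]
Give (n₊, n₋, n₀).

step 0: pivot -1 → sign −
step 1: pivot 2 → sign +
step 2: pivot -3/2 → sign −
signature = (1, 2, 0)

Answer: (1, 2, 0)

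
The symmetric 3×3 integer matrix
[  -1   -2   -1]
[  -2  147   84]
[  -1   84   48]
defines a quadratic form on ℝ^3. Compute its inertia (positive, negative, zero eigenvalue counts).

step 0: pivot -1 → sign −
step 1: pivot 151 → sign +
step 2: pivot 3/151 → sign +
signature = (2, 1, 0)

Answer: (2, 1, 0)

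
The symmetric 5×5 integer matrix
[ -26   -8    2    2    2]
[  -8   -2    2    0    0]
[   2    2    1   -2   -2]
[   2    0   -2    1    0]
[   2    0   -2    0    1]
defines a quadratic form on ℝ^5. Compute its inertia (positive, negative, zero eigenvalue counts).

step 0: pivot -26 → sign −
step 1: pivot 6/13 → sign +
step 2: pivot -3 → sign −
step 3: pivot 1/3 → sign +
step 4: pivot -1 → sign −
signature = (2, 3, 0)

Answer: (2, 3, 0)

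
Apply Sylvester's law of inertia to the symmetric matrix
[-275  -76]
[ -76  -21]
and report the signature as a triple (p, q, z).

step 0: pivot -275 → sign −
step 1: pivot 1/275 → sign +
signature = (1, 1, 0)

Answer: (1, 1, 0)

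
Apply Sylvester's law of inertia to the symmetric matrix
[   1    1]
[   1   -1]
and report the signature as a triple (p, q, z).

step 0: pivot 1 → sign +
step 1: pivot -2 → sign −
signature = (1, 1, 0)

Answer: (1, 1, 0)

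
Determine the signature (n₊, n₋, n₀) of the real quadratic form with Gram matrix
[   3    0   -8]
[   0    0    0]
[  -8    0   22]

step 0: pivot 3 → sign +
step 1: pivot 2/3 → sign +
step 2: row/col 2 already zero → sign 0
signature = (2, 0, 1)

Answer: (2, 0, 1)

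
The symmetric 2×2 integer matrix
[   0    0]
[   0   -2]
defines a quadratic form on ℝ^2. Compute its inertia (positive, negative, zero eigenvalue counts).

Answer: (0, 1, 1)

Derivation:
step 0: pivot -2 → sign −
step 1: row/col 1 already zero → sign 0
signature = (0, 1, 1)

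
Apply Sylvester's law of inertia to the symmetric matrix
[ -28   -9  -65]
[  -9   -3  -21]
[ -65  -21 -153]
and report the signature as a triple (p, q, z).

step 0: pivot -28 → sign −
step 1: pivot -3/28 → sign −
step 2: pivot -2 → sign −
signature = (0, 3, 0)

Answer: (0, 3, 0)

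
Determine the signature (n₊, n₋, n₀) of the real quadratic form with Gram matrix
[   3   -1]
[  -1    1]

Answer: (2, 0, 0)

Derivation:
step 0: pivot 3 → sign +
step 1: pivot 2/3 → sign +
signature = (2, 0, 0)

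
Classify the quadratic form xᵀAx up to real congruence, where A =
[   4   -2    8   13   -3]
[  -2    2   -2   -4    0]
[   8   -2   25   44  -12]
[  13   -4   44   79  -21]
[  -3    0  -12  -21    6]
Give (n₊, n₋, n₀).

Answer: (3, 2, 0)

Derivation:
step 0: pivot 4 → sign +
step 1: pivot 1 → sign +
step 2: pivot 5 → sign +
step 3: pivot -33/10 → sign −
step 4: pivot -3/11 → sign −
signature = (3, 2, 0)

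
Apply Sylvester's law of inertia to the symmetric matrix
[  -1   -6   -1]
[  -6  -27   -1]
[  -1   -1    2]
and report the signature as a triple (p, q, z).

step 0: pivot -1 → sign −
step 1: pivot 9 → sign +
step 2: pivot 2/9 → sign +
signature = (2, 1, 0)

Answer: (2, 1, 0)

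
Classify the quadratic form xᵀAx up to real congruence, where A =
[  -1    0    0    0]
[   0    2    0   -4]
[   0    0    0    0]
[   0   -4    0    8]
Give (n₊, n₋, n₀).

Answer: (1, 1, 2)

Derivation:
step 0: pivot -1 → sign −
step 1: pivot 2 → sign +
step 2: row/col 2 already zero → sign 0
step 3: row/col 3 already zero → sign 0
signature = (1, 1, 2)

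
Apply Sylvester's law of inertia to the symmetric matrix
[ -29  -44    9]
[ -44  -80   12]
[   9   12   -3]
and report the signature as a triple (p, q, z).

step 0: pivot -29 → sign −
step 1: pivot -384/29 → sign −
step 2: row/col 2 already zero → sign 0
signature = (0, 2, 1)

Answer: (0, 2, 1)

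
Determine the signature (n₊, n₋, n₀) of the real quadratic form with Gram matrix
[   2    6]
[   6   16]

step 0: pivot 2 → sign +
step 1: pivot -2 → sign −
signature = (1, 1, 0)

Answer: (1, 1, 0)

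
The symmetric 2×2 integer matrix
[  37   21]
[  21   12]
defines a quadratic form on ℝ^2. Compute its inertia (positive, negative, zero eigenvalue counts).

step 0: pivot 37 → sign +
step 1: pivot 3/37 → sign +
signature = (2, 0, 0)

Answer: (2, 0, 0)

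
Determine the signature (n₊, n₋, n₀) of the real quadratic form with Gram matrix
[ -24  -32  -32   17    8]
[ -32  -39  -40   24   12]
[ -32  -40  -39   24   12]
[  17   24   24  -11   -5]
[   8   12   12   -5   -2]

Answer: (4, 1, 0)

Derivation:
step 0: pivot -24 → sign −
step 1: pivot 11/3 → sign +
step 2: pivot 19/11 → sign +
step 3: pivot 73/152 → sign +
step 4: pivot 6/73 → sign +
signature = (4, 1, 0)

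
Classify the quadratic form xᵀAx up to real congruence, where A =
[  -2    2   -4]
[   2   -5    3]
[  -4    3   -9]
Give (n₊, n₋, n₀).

Answer: (0, 3, 0)

Derivation:
step 0: pivot -2 → sign −
step 1: pivot -3 → sign −
step 2: pivot -2/3 → sign −
signature = (0, 3, 0)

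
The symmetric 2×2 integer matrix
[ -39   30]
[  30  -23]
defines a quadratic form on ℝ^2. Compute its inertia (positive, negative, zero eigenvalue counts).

step 0: pivot -39 → sign −
step 1: pivot 1/13 → sign +
signature = (1, 1, 0)

Answer: (1, 1, 0)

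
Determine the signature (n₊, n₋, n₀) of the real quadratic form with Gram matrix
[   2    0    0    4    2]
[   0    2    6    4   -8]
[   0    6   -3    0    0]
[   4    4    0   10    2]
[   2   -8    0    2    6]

Answer: (3, 2, 0)

Derivation:
step 0: pivot 2 → sign +
step 1: pivot 2 → sign +
step 2: pivot -21 → sign −
step 3: pivot 6/7 → sign +
step 4: pivot -2/3 → sign −
signature = (3, 2, 0)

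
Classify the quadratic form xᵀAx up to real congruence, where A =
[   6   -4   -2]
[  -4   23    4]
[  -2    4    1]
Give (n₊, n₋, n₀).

Answer: (2, 1, 0)

Derivation:
step 0: pivot 6 → sign +
step 1: pivot 61/3 → sign +
step 2: pivot -1/61 → sign −
signature = (2, 1, 0)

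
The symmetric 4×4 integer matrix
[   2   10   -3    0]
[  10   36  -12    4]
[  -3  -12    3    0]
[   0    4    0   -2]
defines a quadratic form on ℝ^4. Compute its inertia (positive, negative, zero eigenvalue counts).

step 0: pivot 2 → sign +
step 1: pivot -14 → sign −
step 2: pivot -6/7 → sign −
step 3: row/col 3 already zero → sign 0
signature = (1, 2, 1)

Answer: (1, 2, 1)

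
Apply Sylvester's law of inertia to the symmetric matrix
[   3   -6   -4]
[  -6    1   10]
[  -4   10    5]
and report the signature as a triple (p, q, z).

Answer: (2, 1, 0)

Derivation:
step 0: pivot 3 → sign +
step 1: pivot -11 → sign −
step 2: pivot 1/33 → sign +
signature = (2, 1, 0)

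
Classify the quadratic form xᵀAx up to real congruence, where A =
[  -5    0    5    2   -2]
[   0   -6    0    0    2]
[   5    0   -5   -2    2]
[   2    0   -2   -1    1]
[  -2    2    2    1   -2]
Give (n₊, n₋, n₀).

Answer: (0, 4, 1)

Derivation:
step 0: pivot -5 → sign −
step 1: pivot -6 → sign −
step 2: pivot -1/5 → sign −
step 3: pivot -1/3 → sign −
step 4: row/col 4 already zero → sign 0
signature = (0, 4, 1)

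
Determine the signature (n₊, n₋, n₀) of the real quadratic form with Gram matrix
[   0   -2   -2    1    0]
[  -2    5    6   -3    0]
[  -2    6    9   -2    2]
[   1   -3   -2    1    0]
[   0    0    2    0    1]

step 0: pivot 5 → sign +
step 1: pivot -4/5 → sign −
step 2: pivot 2 → sign +
step 3: pivot -15/8 → sign −
step 4: pivot 1/5 → sign +
signature = (3, 2, 0)

Answer: (3, 2, 0)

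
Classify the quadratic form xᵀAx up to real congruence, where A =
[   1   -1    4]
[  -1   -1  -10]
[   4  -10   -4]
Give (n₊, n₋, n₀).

step 0: pivot 1 → sign +
step 1: pivot -2 → sign −
step 2: pivot -2 → sign −
signature = (1, 2, 0)

Answer: (1, 2, 0)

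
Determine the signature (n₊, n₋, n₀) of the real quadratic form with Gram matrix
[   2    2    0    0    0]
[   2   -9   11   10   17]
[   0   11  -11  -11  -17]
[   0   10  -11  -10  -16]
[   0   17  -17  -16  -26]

step 0: pivot 2 → sign +
step 1: pivot -11 → sign −
step 2: pivot -10/11 → sign −
step 3: pivot 11/10 → sign +
step 4: pivot 3/11 → sign +
signature = (3, 2, 0)

Answer: (3, 2, 0)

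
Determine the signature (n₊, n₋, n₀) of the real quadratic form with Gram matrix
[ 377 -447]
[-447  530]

Answer: (2, 0, 0)

Derivation:
step 0: pivot 377 → sign +
step 1: pivot 1/377 → sign +
signature = (2, 0, 0)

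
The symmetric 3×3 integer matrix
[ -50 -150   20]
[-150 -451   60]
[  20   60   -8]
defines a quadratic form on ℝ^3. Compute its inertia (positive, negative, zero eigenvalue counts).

Answer: (0, 2, 1)

Derivation:
step 0: pivot -50 → sign −
step 1: pivot -1 → sign −
step 2: row/col 2 already zero → sign 0
signature = (0, 2, 1)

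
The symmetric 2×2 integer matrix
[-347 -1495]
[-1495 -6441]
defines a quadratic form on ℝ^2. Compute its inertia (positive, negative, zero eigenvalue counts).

step 0: pivot -347 → sign −
step 1: pivot -2/347 → sign −
signature = (0, 2, 0)

Answer: (0, 2, 0)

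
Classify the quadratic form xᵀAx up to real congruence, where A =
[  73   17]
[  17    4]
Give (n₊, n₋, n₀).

Answer: (2, 0, 0)

Derivation:
step 0: pivot 73 → sign +
step 1: pivot 3/73 → sign +
signature = (2, 0, 0)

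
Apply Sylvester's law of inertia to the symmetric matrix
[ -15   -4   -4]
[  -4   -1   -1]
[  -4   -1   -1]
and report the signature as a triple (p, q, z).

step 0: pivot -15 → sign −
step 1: pivot 1/15 → sign +
step 2: row/col 2 already zero → sign 0
signature = (1, 1, 1)

Answer: (1, 1, 1)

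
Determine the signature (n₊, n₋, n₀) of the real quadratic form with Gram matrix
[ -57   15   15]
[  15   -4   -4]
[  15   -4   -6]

Answer: (0, 3, 0)

Derivation:
step 0: pivot -57 → sign −
step 1: pivot -1/19 → sign −
step 2: pivot -2 → sign −
signature = (0, 3, 0)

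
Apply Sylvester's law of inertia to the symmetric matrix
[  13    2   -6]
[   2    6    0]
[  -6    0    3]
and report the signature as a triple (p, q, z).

step 0: pivot 13 → sign +
step 1: pivot 74/13 → sign +
step 2: pivot 3/37 → sign +
signature = (3, 0, 0)

Answer: (3, 0, 0)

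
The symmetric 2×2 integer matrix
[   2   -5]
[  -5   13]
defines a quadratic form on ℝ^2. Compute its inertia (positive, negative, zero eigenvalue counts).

Answer: (2, 0, 0)

Derivation:
step 0: pivot 2 → sign +
step 1: pivot 1/2 → sign +
signature = (2, 0, 0)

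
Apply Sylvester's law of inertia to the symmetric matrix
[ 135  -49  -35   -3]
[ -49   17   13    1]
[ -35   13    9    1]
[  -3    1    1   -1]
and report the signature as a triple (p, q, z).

Answer: (2, 2, 0)

Derivation:
step 0: pivot 135 → sign +
step 1: pivot -106/135 → sign −
step 2: pivot 2/53 → sign +
step 3: pivot -2 → sign −
signature = (2, 2, 0)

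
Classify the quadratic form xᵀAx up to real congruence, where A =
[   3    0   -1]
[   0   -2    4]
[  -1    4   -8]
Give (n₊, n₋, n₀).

step 0: pivot 3 → sign +
step 1: pivot -2 → sign −
step 2: pivot -1/3 → sign −
signature = (1, 2, 0)

Answer: (1, 2, 0)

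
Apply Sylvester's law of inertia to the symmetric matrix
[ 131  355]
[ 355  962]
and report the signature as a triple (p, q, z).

step 0: pivot 131 → sign +
step 1: pivot -3/131 → sign −
signature = (1, 1, 0)

Answer: (1, 1, 0)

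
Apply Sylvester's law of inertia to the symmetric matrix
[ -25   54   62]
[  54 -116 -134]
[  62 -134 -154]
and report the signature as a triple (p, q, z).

Answer: (1, 2, 0)

Derivation:
step 0: pivot -25 → sign −
step 1: pivot 16/25 → sign +
step 2: pivot -1/4 → sign −
signature = (1, 2, 0)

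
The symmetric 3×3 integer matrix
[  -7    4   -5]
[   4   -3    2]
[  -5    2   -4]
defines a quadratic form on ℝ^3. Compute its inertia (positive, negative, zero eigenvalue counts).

step 0: pivot -7 → sign −
step 1: pivot -5/7 → sign −
step 2: pivot 3/5 → sign +
signature = (1, 2, 0)

Answer: (1, 2, 0)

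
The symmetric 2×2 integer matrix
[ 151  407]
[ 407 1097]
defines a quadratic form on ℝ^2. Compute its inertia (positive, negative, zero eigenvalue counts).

Answer: (1, 1, 0)

Derivation:
step 0: pivot 151 → sign +
step 1: pivot -2/151 → sign −
signature = (1, 1, 0)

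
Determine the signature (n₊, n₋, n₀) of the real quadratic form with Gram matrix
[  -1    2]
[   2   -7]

step 0: pivot -1 → sign −
step 1: pivot -3 → sign −
signature = (0, 2, 0)

Answer: (0, 2, 0)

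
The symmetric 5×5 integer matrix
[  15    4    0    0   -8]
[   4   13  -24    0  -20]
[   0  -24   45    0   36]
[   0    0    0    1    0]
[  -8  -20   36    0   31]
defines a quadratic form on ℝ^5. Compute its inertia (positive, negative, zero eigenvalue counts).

step 0: pivot 15 → sign +
step 1: pivot 179/15 → sign +
step 2: pivot -585/179 → sign −
step 3: pivot 1 → sign +
step 4: pivot -1/65 → sign −
signature = (3, 2, 0)

Answer: (3, 2, 0)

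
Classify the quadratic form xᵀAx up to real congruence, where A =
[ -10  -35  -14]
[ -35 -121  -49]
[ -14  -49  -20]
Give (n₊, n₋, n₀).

step 0: pivot -10 → sign −
step 1: pivot 3/2 → sign +
step 2: pivot -2/5 → sign −
signature = (1, 2, 0)

Answer: (1, 2, 0)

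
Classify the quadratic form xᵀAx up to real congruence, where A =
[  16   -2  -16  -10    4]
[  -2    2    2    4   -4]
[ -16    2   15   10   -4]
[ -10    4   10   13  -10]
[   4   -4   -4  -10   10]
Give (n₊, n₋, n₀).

Answer: (4, 1, 0)

Derivation:
step 0: pivot 16 → sign +
step 1: pivot 7/4 → sign +
step 2: pivot -1 → sign −
step 3: pivot 17/7 → sign +
step 4: pivot 6/17 → sign +
signature = (4, 1, 0)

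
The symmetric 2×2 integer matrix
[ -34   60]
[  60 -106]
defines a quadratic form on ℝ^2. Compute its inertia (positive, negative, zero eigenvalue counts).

Answer: (0, 2, 0)

Derivation:
step 0: pivot -34 → sign −
step 1: pivot -2/17 → sign −
signature = (0, 2, 0)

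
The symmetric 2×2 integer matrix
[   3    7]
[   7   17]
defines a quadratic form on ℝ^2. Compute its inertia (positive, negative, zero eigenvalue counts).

Answer: (2, 0, 0)

Derivation:
step 0: pivot 3 → sign +
step 1: pivot 2/3 → sign +
signature = (2, 0, 0)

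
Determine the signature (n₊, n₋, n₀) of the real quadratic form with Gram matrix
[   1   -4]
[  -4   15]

step 0: pivot 1 → sign +
step 1: pivot -1 → sign −
signature = (1, 1, 0)

Answer: (1, 1, 0)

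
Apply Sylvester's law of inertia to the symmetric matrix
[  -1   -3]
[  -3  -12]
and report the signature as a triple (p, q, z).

Answer: (0, 2, 0)

Derivation:
step 0: pivot -1 → sign −
step 1: pivot -3 → sign −
signature = (0, 2, 0)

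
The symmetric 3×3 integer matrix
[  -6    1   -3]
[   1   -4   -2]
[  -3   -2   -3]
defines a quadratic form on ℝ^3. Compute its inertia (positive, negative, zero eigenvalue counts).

step 0: pivot -6 → sign −
step 1: pivot -23/6 → sign −
step 2: pivot 3/23 → sign +
signature = (1, 2, 0)

Answer: (1, 2, 0)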